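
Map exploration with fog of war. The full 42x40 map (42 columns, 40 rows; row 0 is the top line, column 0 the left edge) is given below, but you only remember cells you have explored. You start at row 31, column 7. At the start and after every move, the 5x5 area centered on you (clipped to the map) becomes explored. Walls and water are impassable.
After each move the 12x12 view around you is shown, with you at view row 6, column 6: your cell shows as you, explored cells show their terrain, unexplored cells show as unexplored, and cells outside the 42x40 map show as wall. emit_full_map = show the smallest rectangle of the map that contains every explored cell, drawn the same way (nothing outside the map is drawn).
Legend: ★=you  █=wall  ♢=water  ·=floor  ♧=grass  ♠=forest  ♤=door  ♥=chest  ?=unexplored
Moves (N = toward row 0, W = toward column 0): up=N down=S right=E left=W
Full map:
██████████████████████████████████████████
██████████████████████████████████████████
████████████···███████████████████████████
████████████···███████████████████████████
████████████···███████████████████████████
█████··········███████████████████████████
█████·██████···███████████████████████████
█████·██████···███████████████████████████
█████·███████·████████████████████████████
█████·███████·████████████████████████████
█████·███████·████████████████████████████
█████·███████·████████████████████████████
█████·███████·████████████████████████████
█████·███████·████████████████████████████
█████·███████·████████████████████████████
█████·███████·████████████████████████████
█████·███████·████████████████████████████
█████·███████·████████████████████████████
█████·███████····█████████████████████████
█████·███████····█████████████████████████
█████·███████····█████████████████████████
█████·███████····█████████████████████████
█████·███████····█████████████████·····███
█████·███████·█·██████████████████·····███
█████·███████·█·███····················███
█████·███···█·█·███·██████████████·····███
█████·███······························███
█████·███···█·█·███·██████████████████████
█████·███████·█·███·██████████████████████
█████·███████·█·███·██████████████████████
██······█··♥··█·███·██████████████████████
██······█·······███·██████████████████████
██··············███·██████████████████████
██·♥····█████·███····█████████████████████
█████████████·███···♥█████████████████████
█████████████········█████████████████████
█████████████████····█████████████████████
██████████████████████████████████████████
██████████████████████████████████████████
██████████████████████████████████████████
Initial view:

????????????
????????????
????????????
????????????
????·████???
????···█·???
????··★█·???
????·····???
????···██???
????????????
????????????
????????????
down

????????????
????????????
????????????
????·████???
????···█·???
????···█·???
????··★··???
????···██???
????█████???
????????????
????????????
????????????

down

????????????
????????????
????·████???
????···█·???
????···█·???
????·····???
????··★██???
????█████???
????█████???
????????????
????????????
????????????

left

????????????
????????????
?????·████??
?????···█·??
????····█·??
????······??
????··★·██??
????██████??
????██████??
????????????
????????????
????????????

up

????????????
????????????
????????????
?????·████??
????····█·??
????····█·??
????··★···??
????····██??
????██████??
????██████??
????????????
????????????

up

????????????
????????????
????????????
????????????
????█·████??
????····█·??
????··★·█·??
????······??
????····██??
????██████??
????██████??
????????????

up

????????????
????????????
????????????
????????????
????█·███???
????█·████??
????··★·█·??
????····█·??
????······??
????····██??
????██████??
????██████??

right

????????????
????????????
????????????
????????????
???█·████???
???█·████???
???···★█·???
???····█·???
???······???
???····██???
???██████???
???██████???

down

????????????
????????????
????????????
???█·████???
???█·████???
???····█·???
???···★█·???
???······???
???····██???
???██████???
???██████???
????????????

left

????????????
????????????
????????????
????█·████??
????█·████??
????····█·??
????··★·█·??
????······??
????····██??
????██████??
????██████??
????????????

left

█???????????
█???????????
█???????????
█????█·████?
█???██·████?
█???·····█·?
█???··★··█·?
█???·······?
█???♥····██?
█????██████?
█????██████?
█???????????

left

██??????????
██??????????
██??????????
██????█·████
██??███·████
██??······█·
██??··★···█·
██??········
██??·♥····██
██????██████
██????██████
██??????????

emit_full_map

??█·████
███·████
······█·
··★···█·
········
·♥····██
??██████
??██████

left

███?????????
███?????????
███?????????
███????█·███
███?████·███
███?█······█
███?█·★····█
███?█·······
███?█·♥····█
███????█████
███????█████
███?????????

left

████????????
████????????
████????????
████????█·██
█████████·██
██████······
██████★·····
██████······
██████·♥····
████????████
████????████
████????????

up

████????????
████????????
████????????
████????????
█████████·██
█████████·██
██████★·····
██████······
██████······
██████·♥····
████????████
████????████

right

███?????????
███?????????
███?????????
███?????????
████████·███
████████·███
█████·★····█
█████······█
█████·······
█████·♥····█
███????█████
███????█████

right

██??????????
██??????????
██??????????
██??????????
███████·████
███████·████
████··★···█·
████······█·
████········
████·♥····██
██????██████
██????██████

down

██??????????
██??????????
██??????????
███████·████
███████·████
████······█·
████··★···█·
████········
████·♥····██
██????██████
██????██████
██??????????

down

██??????????
██??????????
███████·████
███████·████
████······█·
████······█·
████··★·····
████·♥····██
██??████████
██????██████
██??????????
██??????????

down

██??????????
███████·████
███████·████
████······█·
████······█·
████········
████·♥★···██
██??████████
██??████████
██??????????
██??????????
██??????????

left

███?????????
████████·███
████████·███
█████······█
█████······█
█████·······
█████·★····█
███?████████
███?████████
███?????????
███?????????
███?????????

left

████????????
█████████·██
█████████·██
██████······
██████······
██████······
██████★♥····
████████████
████████████
████????????
████????????
████????????

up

████????????
████????????
█████████·██
█████████·██
██████······
██████······
██████★·····
██████·♥····
████████████
████████████
████????????
████????????

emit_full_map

█████·████
█████·████
██······█·
██······█·
██★·······
██·♥····██
██████████
██████████


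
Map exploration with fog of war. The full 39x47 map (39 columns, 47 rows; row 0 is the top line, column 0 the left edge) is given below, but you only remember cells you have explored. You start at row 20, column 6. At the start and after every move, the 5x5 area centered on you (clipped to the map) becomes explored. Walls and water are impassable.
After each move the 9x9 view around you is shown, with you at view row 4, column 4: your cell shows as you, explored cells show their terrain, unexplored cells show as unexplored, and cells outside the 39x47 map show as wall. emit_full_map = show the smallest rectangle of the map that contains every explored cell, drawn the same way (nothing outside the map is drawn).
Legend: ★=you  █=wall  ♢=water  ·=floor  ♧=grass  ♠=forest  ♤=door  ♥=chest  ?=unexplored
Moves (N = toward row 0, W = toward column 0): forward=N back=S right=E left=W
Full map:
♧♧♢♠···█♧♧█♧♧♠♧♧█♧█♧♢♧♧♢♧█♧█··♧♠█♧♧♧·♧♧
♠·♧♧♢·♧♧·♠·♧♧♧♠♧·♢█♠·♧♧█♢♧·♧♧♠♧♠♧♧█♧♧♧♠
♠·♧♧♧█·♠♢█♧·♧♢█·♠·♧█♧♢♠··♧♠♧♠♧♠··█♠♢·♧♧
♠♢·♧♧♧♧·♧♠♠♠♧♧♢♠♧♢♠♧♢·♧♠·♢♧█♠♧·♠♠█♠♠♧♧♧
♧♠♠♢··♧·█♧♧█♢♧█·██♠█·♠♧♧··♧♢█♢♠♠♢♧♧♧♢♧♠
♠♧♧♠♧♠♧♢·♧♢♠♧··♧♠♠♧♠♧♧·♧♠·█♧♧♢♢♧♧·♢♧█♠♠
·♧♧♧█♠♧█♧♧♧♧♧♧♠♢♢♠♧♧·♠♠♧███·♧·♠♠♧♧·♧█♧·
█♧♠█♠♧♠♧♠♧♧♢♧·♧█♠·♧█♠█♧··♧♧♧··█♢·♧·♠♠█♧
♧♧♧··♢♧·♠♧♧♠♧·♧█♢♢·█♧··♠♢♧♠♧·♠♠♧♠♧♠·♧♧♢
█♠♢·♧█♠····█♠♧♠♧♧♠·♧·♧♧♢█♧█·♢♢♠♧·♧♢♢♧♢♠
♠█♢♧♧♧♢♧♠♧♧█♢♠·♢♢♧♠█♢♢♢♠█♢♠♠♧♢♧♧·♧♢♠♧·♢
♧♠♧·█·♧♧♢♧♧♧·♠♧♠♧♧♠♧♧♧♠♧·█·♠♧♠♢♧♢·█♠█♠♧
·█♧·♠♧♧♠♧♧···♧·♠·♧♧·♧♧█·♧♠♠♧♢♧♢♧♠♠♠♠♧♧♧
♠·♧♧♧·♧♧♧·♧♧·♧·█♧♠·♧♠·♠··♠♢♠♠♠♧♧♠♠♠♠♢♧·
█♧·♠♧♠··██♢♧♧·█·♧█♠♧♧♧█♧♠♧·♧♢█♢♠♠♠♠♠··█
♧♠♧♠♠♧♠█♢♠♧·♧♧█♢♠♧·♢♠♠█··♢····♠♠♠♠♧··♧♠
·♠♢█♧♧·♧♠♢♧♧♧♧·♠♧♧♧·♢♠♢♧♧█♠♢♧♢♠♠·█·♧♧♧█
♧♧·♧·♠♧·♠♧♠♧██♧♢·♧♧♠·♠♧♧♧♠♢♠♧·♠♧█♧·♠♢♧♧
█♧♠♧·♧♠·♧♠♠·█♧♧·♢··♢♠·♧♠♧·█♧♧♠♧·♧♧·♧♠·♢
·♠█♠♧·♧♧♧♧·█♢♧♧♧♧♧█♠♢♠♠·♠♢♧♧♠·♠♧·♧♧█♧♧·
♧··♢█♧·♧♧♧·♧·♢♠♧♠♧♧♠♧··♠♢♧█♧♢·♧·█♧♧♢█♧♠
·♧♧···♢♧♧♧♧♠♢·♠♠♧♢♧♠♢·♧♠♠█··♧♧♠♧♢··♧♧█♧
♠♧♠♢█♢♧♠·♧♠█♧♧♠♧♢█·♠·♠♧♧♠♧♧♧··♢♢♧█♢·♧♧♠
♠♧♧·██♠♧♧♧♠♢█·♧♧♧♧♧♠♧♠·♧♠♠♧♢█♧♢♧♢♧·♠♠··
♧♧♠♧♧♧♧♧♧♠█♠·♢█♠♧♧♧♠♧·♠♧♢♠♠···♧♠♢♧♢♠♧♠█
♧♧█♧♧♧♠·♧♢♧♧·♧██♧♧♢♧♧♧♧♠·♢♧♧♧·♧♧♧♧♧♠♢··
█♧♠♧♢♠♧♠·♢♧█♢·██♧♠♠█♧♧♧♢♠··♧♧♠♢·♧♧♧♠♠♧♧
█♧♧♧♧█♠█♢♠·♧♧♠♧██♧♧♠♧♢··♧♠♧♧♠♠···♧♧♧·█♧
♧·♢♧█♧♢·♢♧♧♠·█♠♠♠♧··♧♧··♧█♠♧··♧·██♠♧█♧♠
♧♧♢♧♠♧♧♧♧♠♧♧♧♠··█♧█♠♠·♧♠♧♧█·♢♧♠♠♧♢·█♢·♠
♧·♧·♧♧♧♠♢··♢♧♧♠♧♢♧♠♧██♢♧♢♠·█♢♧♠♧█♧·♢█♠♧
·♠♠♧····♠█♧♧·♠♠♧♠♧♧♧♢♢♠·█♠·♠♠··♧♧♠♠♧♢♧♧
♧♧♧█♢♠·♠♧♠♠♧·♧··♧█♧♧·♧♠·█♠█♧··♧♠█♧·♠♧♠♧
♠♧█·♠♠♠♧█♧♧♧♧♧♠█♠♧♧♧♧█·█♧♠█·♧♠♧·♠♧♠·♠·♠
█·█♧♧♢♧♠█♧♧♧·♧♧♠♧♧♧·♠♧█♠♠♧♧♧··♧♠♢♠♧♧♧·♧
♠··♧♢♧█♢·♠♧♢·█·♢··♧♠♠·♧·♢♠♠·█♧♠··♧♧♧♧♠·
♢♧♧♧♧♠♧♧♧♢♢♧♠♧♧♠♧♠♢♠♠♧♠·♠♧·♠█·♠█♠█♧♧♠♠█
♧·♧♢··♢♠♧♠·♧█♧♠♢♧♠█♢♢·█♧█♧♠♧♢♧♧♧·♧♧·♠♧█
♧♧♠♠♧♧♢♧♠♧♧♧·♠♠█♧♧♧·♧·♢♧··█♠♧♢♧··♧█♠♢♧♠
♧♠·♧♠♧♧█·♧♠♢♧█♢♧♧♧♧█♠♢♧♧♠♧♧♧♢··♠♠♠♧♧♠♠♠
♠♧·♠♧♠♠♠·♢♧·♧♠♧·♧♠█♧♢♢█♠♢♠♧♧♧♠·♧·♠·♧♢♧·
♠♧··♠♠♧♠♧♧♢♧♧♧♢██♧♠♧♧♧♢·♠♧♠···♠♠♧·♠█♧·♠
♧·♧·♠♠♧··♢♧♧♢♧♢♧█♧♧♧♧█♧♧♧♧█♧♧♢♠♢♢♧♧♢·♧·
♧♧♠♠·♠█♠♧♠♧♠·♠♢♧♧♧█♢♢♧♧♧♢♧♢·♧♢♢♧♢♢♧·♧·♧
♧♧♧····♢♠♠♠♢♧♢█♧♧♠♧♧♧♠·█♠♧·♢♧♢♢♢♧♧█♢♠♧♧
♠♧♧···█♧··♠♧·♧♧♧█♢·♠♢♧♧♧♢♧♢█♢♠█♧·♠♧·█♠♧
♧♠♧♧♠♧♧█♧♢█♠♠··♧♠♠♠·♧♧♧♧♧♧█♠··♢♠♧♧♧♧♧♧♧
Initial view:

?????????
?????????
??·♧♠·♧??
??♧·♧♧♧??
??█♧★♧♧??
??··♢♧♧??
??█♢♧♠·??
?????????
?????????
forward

?????????
?????????
??·♠♧·♠??
??·♧♠·♧??
??♧·★♧♧??
??█♧·♧♧??
??··♢♧♧??
??█♢♧♠·??
?????????

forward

?????????
?????????
??♧♧·♧♠??
??·♠♧·♠??
??·♧★·♧??
??♧·♧♧♧??
??█♧·♧♧??
??··♢♧♧??
??█♢♧♠·??

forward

?????????
?????????
??♠♧♠█♢??
??♧♧·♧♠??
??·♠★·♠??
??·♧♠·♧??
??♧·♧♧♧??
??█♧·♧♧??
??··♢♧♧??

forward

?????????
?????????
??♧♠··█??
??♠♧♠█♢??
??♧♧★♧♠??
??·♠♧·♠??
??·♧♠·♧??
??♧·♧♧♧??
??█♧·♧♧??

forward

?????????
?????????
??♧·♧♧♧??
??♧♠··█??
??♠♧★█♢??
??♧♧·♧♠??
??·♠♧·♠??
??·♧♠·♧??
??♧·♧♧♧??

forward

?????????
?????????
??♠♧♧♠♧??
??♧·♧♧♧??
??♧♠★·█??
??♠♧♠█♢??
??♧♧·♧♠??
??·♠♧·♠??
??·♧♠·♧??

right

?????????
?????????
?♠♧♧♠♧♧??
?♧·♧♧♧·??
?♧♠·★██??
?♠♧♠█♢♠??
?♧♧·♧♠♢??
?·♠♧·♠???
?·♧♠·♧???

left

?????????
?????????
??♠♧♧♠♧♧?
??♧·♧♧♧·?
??♧♠★·██?
??♠♧♠█♢♠?
??♧♧·♧♠♢?
??·♠♧·♠??
??·♧♠·♧??

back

?????????
??♠♧♧♠♧♧?
??♧·♧♧♧·?
??♧♠··██?
??♠♧★█♢♠?
??♧♧·♧♠♢?
??·♠♧·♠??
??·♧♠·♧??
??♧·♧♧♧??

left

?????????
???♠♧♧♠♧♧
??♧♧·♧♧♧·
??♠♧♠··██
??♠♠★♠█♢♠
??█♧♧·♧♠♢
??♧·♠♧·♠?
???·♧♠·♧?
???♧·♧♧♧?

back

???♠♧♧♠♧♧
??♧♧·♧♧♧·
??♠♧♠··██
??♠♠♧♠█♢♠
??█♧★·♧♠♢
??♧·♠♧·♠?
??♧·♧♠·♧?
???♧·♧♧♧?
???█♧·♧♧?

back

??♧♧·♧♧♧·
??♠♧♠··██
??♠♠♧♠█♢♠
??█♧♧·♧♠♢
??♧·★♧·♠?
??♧·♧♠·♧?
??♠♧·♧♧♧?
???█♧·♧♧?
???··♢♧♧?

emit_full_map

?♠♧♧♠♧♧
♧♧·♧♧♧·
♠♧♠··██
♠♠♧♠█♢♠
█♧♧·♧♠♢
♧·★♧·♠?
♧·♧♠·♧?
♠♧·♧♧♧?
?█♧·♧♧?
?··♢♧♧?
?█♢♧♠·?

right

?♧♧·♧♧♧·?
?♠♧♠··██?
?♠♠♧♠█♢♠?
?█♧♧·♧♠♢?
?♧·♠★·♠??
?♧·♧♠·♧??
?♠♧·♧♧♧??
??█♧·♧♧??
??··♢♧♧??

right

♧♧·♧♧♧·??
♠♧♠··██??
♠♠♧♠█♢♠??
█♧♧·♧♠♢??
♧·♠♧★♠♧??
♧·♧♠·♧♠??
♠♧·♧♧♧♧??
?█♧·♧♧???
?··♢♧♧???

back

♠♧♠··██??
♠♠♧♠█♢♠??
█♧♧·♧♠♢??
♧·♠♧·♠♧??
♧·♧♠★♧♠??
♠♧·♧♧♧♧??
?█♧·♧♧♧??
?··♢♧♧???
?█♢♧♠·???

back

♠♠♧♠█♢♠??
█♧♧·♧♠♢??
♧·♠♧·♠♧??
♧·♧♠·♧♠??
♠♧·♧★♧♧??
?█♧·♧♧♧??
?··♢♧♧♧??
?█♢♧♠·???
?????????

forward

♠♧♠··██??
♠♠♧♠█♢♠??
█♧♧·♧♠♢??
♧·♠♧·♠♧??
♧·♧♠★♧♠??
♠♧·♧♧♧♧??
?█♧·♧♧♧??
?··♢♧♧♧??
?█♢♧♠·???

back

♠♠♧♠█♢♠??
█♧♧·♧♠♢??
♧·♠♧·♠♧??
♧·♧♠·♧♠??
♠♧·♧★♧♧??
?█♧·♧♧♧??
?··♢♧♧♧??
?█♢♧♠·???
?????????

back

█♧♧·♧♠♢??
♧·♠♧·♠♧??
♧·♧♠·♧♠??
♠♧·♧♧♧♧??
?█♧·★♧♧??
?··♢♧♧♧??
?█♢♧♠·♧??
?????????
?????????

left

?█♧♧·♧♠♢?
?♧·♠♧·♠♧?
?♧·♧♠·♧♠?
?♠♧·♧♧♧♧?
??█♧★♧♧♧?
??··♢♧♧♧?
??█♢♧♠·♧?
?????????
?????????

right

█♧♧·♧♠♢??
♧·♠♧·♠♧??
♧·♧♠·♧♠??
♠♧·♧♧♧♧??
?█♧·★♧♧??
?··♢♧♧♧??
?█♢♧♠·♧??
?????????
?????????

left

?█♧♧·♧♠♢?
?♧·♠♧·♠♧?
?♧·♧♠·♧♠?
?♠♧·♧♧♧♧?
??█♧★♧♧♧?
??··♢♧♧♧?
??█♢♧♠·♧?
?????????
?????????

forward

?♠♠♧♠█♢♠?
?█♧♧·♧♠♢?
?♧·♠♧·♠♧?
?♧·♧♠·♧♠?
?♠♧·★♧♧♧?
??█♧·♧♧♧?
??··♢♧♧♧?
??█♢♧♠·♧?
?????????

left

??♠♠♧♠█♢♠
??█♧♧·♧♠♢
??♧·♠♧·♠♧
??♧·♧♠·♧♠
??♠♧★♧♧♧♧
??♢█♧·♧♧♧
??···♢♧♧♧
???█♢♧♠·♧
?????????

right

?♠♠♧♠█♢♠?
?█♧♧·♧♠♢?
?♧·♠♧·♠♧?
?♧·♧♠·♧♠?
?♠♧·★♧♧♧?
?♢█♧·♧♧♧?
?···♢♧♧♧?
??█♢♧♠·♧?
?????????

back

?█♧♧·♧♠♢?
?♧·♠♧·♠♧?
?♧·♧♠·♧♠?
?♠♧·♧♧♧♧?
?♢█♧★♧♧♧?
?···♢♧♧♧?
??█♢♧♠·♧?
?????????
?????????

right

█♧♧·♧♠♢??
♧·♠♧·♠♧??
♧·♧♠·♧♠??
♠♧·♧♧♧♧??
♢█♧·★♧♧??
···♢♧♧♧??
?█♢♧♠·♧??
?????????
?????????

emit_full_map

?♠♧♧♠♧♧
♧♧·♧♧♧·
♠♧♠··██
♠♠♧♠█♢♠
█♧♧·♧♠♢
♧·♠♧·♠♧
♧·♧♠·♧♠
♠♧·♧♧♧♧
♢█♧·★♧♧
···♢♧♧♧
?█♢♧♠·♧

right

♧♧·♧♠♢???
·♠♧·♠♧???
·♧♠·♧♠♠??
♧·♧♧♧♧·??
█♧·♧★♧·??
··♢♧♧♧♧??
█♢♧♠·♧♠??
?????????
?????????

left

█♧♧·♧♠♢??
♧·♠♧·♠♧??
♧·♧♠·♧♠♠?
♠♧·♧♧♧♧·?
♢█♧·★♧♧·?
···♢♧♧♧♧?
?█♢♧♠·♧♠?
?????????
?????????

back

♧·♠♧·♠♧??
♧·♧♠·♧♠♠?
♠♧·♧♧♧♧·?
♢█♧·♧♧♧·?
···♢★♧♧♧?
?█♢♧♠·♧♠?
??█♠♧♧♧??
?????????
?????????

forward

█♧♧·♧♠♢??
♧·♠♧·♠♧??
♧·♧♠·♧♠♠?
♠♧·♧♧♧♧·?
♢█♧·★♧♧·?
···♢♧♧♧♧?
?█♢♧♠·♧♠?
??█♠♧♧♧??
?????????

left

?█♧♧·♧♠♢?
?♧·♠♧·♠♧?
?♧·♧♠·♧♠♠
?♠♧·♧♧♧♧·
?♢█♧★♧♧♧·
?···♢♧♧♧♧
??█♢♧♠·♧♠
???█♠♧♧♧?
?????????

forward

?♠♠♧♠█♢♠?
?█♧♧·♧♠♢?
?♧·♠♧·♠♧?
?♧·♧♠·♧♠♠
?♠♧·★♧♧♧·
?♢█♧·♧♧♧·
?···♢♧♧♧♧
??█♢♧♠·♧♠
???█♠♧♧♧?

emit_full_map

?♠♧♧♠♧♧?
♧♧·♧♧♧·?
♠♧♠··██?
♠♠♧♠█♢♠?
█♧♧·♧♠♢?
♧·♠♧·♠♧?
♧·♧♠·♧♠♠
♠♧·★♧♧♧·
♢█♧·♧♧♧·
···♢♧♧♧♧
?█♢♧♠·♧♠
??█♠♧♧♧?


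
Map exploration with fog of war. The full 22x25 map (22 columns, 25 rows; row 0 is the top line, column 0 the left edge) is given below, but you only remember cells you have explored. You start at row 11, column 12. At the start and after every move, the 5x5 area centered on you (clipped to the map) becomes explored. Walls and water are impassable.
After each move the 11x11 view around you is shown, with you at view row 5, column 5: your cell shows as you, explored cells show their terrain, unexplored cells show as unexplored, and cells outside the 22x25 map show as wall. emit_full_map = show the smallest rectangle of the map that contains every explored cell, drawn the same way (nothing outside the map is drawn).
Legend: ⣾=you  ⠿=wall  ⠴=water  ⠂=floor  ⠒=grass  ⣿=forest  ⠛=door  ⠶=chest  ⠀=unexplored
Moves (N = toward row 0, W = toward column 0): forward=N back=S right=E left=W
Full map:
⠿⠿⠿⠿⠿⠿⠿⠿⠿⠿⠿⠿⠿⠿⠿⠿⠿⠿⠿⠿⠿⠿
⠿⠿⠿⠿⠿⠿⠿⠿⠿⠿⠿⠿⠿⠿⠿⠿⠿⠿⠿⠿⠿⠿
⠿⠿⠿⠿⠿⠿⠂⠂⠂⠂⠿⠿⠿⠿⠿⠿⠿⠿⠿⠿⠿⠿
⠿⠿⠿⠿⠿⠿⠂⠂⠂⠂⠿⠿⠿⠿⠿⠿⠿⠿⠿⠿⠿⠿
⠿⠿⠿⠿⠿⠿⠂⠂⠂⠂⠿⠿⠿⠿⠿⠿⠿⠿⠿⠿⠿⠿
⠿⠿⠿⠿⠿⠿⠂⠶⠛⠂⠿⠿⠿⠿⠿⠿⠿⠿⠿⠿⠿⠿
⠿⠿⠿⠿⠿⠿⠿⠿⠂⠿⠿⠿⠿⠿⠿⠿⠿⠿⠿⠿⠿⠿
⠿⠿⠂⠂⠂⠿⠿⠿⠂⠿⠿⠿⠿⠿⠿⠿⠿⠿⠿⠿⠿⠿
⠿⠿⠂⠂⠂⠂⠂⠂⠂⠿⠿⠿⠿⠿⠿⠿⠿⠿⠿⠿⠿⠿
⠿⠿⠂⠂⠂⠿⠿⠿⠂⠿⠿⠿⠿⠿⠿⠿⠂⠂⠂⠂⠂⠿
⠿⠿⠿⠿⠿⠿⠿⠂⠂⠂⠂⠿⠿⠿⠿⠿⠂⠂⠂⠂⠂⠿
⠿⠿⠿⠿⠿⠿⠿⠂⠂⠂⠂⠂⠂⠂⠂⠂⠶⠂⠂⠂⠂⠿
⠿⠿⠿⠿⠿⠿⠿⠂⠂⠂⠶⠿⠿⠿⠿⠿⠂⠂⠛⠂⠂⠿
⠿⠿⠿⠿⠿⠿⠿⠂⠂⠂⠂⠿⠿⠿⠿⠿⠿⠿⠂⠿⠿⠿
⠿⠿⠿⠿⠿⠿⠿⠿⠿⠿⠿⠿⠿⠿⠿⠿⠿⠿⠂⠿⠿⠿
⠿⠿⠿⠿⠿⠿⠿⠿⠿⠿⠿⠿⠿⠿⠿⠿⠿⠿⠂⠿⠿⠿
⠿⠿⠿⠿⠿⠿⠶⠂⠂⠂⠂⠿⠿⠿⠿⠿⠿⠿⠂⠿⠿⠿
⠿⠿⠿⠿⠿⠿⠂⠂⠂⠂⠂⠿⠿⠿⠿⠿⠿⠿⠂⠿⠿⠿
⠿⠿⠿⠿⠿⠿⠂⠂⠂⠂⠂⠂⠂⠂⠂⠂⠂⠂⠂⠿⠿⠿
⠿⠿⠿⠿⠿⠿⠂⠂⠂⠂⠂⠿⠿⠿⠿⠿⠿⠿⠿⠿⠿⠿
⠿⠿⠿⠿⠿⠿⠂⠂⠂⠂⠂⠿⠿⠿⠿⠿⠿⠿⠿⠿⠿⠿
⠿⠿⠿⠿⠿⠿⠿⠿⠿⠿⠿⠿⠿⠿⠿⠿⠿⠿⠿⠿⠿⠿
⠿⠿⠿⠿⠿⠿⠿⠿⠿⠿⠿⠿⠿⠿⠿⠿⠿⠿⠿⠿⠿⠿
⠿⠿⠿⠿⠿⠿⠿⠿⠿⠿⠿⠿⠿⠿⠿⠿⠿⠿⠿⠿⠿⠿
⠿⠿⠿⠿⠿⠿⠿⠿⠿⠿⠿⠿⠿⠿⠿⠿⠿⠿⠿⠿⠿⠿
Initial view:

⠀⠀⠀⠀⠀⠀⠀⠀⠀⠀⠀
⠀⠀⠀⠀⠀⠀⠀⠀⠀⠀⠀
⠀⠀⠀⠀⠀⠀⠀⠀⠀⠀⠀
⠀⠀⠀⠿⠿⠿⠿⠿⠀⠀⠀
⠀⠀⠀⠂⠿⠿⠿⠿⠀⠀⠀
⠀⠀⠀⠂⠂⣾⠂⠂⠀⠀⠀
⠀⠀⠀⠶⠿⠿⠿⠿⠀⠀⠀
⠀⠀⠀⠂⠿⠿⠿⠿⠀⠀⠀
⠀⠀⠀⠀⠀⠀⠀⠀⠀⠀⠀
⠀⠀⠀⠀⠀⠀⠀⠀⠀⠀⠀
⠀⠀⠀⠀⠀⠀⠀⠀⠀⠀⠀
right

⠀⠀⠀⠀⠀⠀⠀⠀⠀⠀⠀
⠀⠀⠀⠀⠀⠀⠀⠀⠀⠀⠀
⠀⠀⠀⠀⠀⠀⠀⠀⠀⠀⠀
⠀⠀⠿⠿⠿⠿⠿⠿⠀⠀⠀
⠀⠀⠂⠿⠿⠿⠿⠿⠀⠀⠀
⠀⠀⠂⠂⠂⣾⠂⠂⠀⠀⠀
⠀⠀⠶⠿⠿⠿⠿⠿⠀⠀⠀
⠀⠀⠂⠿⠿⠿⠿⠿⠀⠀⠀
⠀⠀⠀⠀⠀⠀⠀⠀⠀⠀⠀
⠀⠀⠀⠀⠀⠀⠀⠀⠀⠀⠀
⠀⠀⠀⠀⠀⠀⠀⠀⠀⠀⠀

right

⠀⠀⠀⠀⠀⠀⠀⠀⠀⠀⠀
⠀⠀⠀⠀⠀⠀⠀⠀⠀⠀⠀
⠀⠀⠀⠀⠀⠀⠀⠀⠀⠀⠀
⠀⠿⠿⠿⠿⠿⠿⠂⠀⠀⠀
⠀⠂⠿⠿⠿⠿⠿⠂⠀⠀⠀
⠀⠂⠂⠂⠂⣾⠂⠶⠀⠀⠀
⠀⠶⠿⠿⠿⠿⠿⠂⠀⠀⠀
⠀⠂⠿⠿⠿⠿⠿⠿⠀⠀⠀
⠀⠀⠀⠀⠀⠀⠀⠀⠀⠀⠀
⠀⠀⠀⠀⠀⠀⠀⠀⠀⠀⠀
⠀⠀⠀⠀⠀⠀⠀⠀⠀⠀⠀

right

⠀⠀⠀⠀⠀⠀⠀⠀⠀⠀⠀
⠀⠀⠀⠀⠀⠀⠀⠀⠀⠀⠀
⠀⠀⠀⠀⠀⠀⠀⠀⠀⠀⠀
⠿⠿⠿⠿⠿⠿⠂⠂⠀⠀⠀
⠂⠿⠿⠿⠿⠿⠂⠂⠀⠀⠀
⠂⠂⠂⠂⠂⣾⠶⠂⠀⠀⠀
⠶⠿⠿⠿⠿⠿⠂⠂⠀⠀⠀
⠂⠿⠿⠿⠿⠿⠿⠿⠀⠀⠀
⠀⠀⠀⠀⠀⠀⠀⠀⠀⠀⠀
⠀⠀⠀⠀⠀⠀⠀⠀⠀⠀⠀
⠀⠀⠀⠀⠀⠀⠀⠀⠀⠀⠀

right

⠀⠀⠀⠀⠀⠀⠀⠀⠀⠀⠀
⠀⠀⠀⠀⠀⠀⠀⠀⠀⠀⠀
⠀⠀⠀⠀⠀⠀⠀⠀⠀⠀⠀
⠿⠿⠿⠿⠿⠂⠂⠂⠀⠀⠀
⠿⠿⠿⠿⠿⠂⠂⠂⠀⠀⠀
⠂⠂⠂⠂⠂⣾⠂⠂⠀⠀⠀
⠿⠿⠿⠿⠿⠂⠂⠛⠀⠀⠀
⠿⠿⠿⠿⠿⠿⠿⠂⠀⠀⠀
⠀⠀⠀⠀⠀⠀⠀⠀⠀⠀⠀
⠀⠀⠀⠀⠀⠀⠀⠀⠀⠀⠀
⠀⠀⠀⠀⠀⠀⠀⠀⠀⠀⠀

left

⠀⠀⠀⠀⠀⠀⠀⠀⠀⠀⠀
⠀⠀⠀⠀⠀⠀⠀⠀⠀⠀⠀
⠀⠀⠀⠀⠀⠀⠀⠀⠀⠀⠀
⠿⠿⠿⠿⠿⠿⠂⠂⠂⠀⠀
⠂⠿⠿⠿⠿⠿⠂⠂⠂⠀⠀
⠂⠂⠂⠂⠂⣾⠶⠂⠂⠀⠀
⠶⠿⠿⠿⠿⠿⠂⠂⠛⠀⠀
⠂⠿⠿⠿⠿⠿⠿⠿⠂⠀⠀
⠀⠀⠀⠀⠀⠀⠀⠀⠀⠀⠀
⠀⠀⠀⠀⠀⠀⠀⠀⠀⠀⠀
⠀⠀⠀⠀⠀⠀⠀⠀⠀⠀⠀

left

⠀⠀⠀⠀⠀⠀⠀⠀⠀⠀⠀
⠀⠀⠀⠀⠀⠀⠀⠀⠀⠀⠀
⠀⠀⠀⠀⠀⠀⠀⠀⠀⠀⠀
⠀⠿⠿⠿⠿⠿⠿⠂⠂⠂⠀
⠀⠂⠿⠿⠿⠿⠿⠂⠂⠂⠀
⠀⠂⠂⠂⠂⣾⠂⠶⠂⠂⠀
⠀⠶⠿⠿⠿⠿⠿⠂⠂⠛⠀
⠀⠂⠿⠿⠿⠿⠿⠿⠿⠂⠀
⠀⠀⠀⠀⠀⠀⠀⠀⠀⠀⠀
⠀⠀⠀⠀⠀⠀⠀⠀⠀⠀⠀
⠀⠀⠀⠀⠀⠀⠀⠀⠀⠀⠀

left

⠀⠀⠀⠀⠀⠀⠀⠀⠀⠀⠀
⠀⠀⠀⠀⠀⠀⠀⠀⠀⠀⠀
⠀⠀⠀⠀⠀⠀⠀⠀⠀⠀⠀
⠀⠀⠿⠿⠿⠿⠿⠿⠂⠂⠂
⠀⠀⠂⠿⠿⠿⠿⠿⠂⠂⠂
⠀⠀⠂⠂⠂⣾⠂⠂⠶⠂⠂
⠀⠀⠶⠿⠿⠿⠿⠿⠂⠂⠛
⠀⠀⠂⠿⠿⠿⠿⠿⠿⠿⠂
⠀⠀⠀⠀⠀⠀⠀⠀⠀⠀⠀
⠀⠀⠀⠀⠀⠀⠀⠀⠀⠀⠀
⠀⠀⠀⠀⠀⠀⠀⠀⠀⠀⠀

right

⠀⠀⠀⠀⠀⠀⠀⠀⠀⠀⠀
⠀⠀⠀⠀⠀⠀⠀⠀⠀⠀⠀
⠀⠀⠀⠀⠀⠀⠀⠀⠀⠀⠀
⠀⠿⠿⠿⠿⠿⠿⠂⠂⠂⠀
⠀⠂⠿⠿⠿⠿⠿⠂⠂⠂⠀
⠀⠂⠂⠂⠂⣾⠂⠶⠂⠂⠀
⠀⠶⠿⠿⠿⠿⠿⠂⠂⠛⠀
⠀⠂⠿⠿⠿⠿⠿⠿⠿⠂⠀
⠀⠀⠀⠀⠀⠀⠀⠀⠀⠀⠀
⠀⠀⠀⠀⠀⠀⠀⠀⠀⠀⠀
⠀⠀⠀⠀⠀⠀⠀⠀⠀⠀⠀

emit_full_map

⠿⠿⠿⠿⠿⠿⠂⠂⠂
⠂⠿⠿⠿⠿⠿⠂⠂⠂
⠂⠂⠂⠂⣾⠂⠶⠂⠂
⠶⠿⠿⠿⠿⠿⠂⠂⠛
⠂⠿⠿⠿⠿⠿⠿⠿⠂

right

⠀⠀⠀⠀⠀⠀⠀⠀⠀⠀⠀
⠀⠀⠀⠀⠀⠀⠀⠀⠀⠀⠀
⠀⠀⠀⠀⠀⠀⠀⠀⠀⠀⠀
⠿⠿⠿⠿⠿⠿⠂⠂⠂⠀⠀
⠂⠿⠿⠿⠿⠿⠂⠂⠂⠀⠀
⠂⠂⠂⠂⠂⣾⠶⠂⠂⠀⠀
⠶⠿⠿⠿⠿⠿⠂⠂⠛⠀⠀
⠂⠿⠿⠿⠿⠿⠿⠿⠂⠀⠀
⠀⠀⠀⠀⠀⠀⠀⠀⠀⠀⠀
⠀⠀⠀⠀⠀⠀⠀⠀⠀⠀⠀
⠀⠀⠀⠀⠀⠀⠀⠀⠀⠀⠀


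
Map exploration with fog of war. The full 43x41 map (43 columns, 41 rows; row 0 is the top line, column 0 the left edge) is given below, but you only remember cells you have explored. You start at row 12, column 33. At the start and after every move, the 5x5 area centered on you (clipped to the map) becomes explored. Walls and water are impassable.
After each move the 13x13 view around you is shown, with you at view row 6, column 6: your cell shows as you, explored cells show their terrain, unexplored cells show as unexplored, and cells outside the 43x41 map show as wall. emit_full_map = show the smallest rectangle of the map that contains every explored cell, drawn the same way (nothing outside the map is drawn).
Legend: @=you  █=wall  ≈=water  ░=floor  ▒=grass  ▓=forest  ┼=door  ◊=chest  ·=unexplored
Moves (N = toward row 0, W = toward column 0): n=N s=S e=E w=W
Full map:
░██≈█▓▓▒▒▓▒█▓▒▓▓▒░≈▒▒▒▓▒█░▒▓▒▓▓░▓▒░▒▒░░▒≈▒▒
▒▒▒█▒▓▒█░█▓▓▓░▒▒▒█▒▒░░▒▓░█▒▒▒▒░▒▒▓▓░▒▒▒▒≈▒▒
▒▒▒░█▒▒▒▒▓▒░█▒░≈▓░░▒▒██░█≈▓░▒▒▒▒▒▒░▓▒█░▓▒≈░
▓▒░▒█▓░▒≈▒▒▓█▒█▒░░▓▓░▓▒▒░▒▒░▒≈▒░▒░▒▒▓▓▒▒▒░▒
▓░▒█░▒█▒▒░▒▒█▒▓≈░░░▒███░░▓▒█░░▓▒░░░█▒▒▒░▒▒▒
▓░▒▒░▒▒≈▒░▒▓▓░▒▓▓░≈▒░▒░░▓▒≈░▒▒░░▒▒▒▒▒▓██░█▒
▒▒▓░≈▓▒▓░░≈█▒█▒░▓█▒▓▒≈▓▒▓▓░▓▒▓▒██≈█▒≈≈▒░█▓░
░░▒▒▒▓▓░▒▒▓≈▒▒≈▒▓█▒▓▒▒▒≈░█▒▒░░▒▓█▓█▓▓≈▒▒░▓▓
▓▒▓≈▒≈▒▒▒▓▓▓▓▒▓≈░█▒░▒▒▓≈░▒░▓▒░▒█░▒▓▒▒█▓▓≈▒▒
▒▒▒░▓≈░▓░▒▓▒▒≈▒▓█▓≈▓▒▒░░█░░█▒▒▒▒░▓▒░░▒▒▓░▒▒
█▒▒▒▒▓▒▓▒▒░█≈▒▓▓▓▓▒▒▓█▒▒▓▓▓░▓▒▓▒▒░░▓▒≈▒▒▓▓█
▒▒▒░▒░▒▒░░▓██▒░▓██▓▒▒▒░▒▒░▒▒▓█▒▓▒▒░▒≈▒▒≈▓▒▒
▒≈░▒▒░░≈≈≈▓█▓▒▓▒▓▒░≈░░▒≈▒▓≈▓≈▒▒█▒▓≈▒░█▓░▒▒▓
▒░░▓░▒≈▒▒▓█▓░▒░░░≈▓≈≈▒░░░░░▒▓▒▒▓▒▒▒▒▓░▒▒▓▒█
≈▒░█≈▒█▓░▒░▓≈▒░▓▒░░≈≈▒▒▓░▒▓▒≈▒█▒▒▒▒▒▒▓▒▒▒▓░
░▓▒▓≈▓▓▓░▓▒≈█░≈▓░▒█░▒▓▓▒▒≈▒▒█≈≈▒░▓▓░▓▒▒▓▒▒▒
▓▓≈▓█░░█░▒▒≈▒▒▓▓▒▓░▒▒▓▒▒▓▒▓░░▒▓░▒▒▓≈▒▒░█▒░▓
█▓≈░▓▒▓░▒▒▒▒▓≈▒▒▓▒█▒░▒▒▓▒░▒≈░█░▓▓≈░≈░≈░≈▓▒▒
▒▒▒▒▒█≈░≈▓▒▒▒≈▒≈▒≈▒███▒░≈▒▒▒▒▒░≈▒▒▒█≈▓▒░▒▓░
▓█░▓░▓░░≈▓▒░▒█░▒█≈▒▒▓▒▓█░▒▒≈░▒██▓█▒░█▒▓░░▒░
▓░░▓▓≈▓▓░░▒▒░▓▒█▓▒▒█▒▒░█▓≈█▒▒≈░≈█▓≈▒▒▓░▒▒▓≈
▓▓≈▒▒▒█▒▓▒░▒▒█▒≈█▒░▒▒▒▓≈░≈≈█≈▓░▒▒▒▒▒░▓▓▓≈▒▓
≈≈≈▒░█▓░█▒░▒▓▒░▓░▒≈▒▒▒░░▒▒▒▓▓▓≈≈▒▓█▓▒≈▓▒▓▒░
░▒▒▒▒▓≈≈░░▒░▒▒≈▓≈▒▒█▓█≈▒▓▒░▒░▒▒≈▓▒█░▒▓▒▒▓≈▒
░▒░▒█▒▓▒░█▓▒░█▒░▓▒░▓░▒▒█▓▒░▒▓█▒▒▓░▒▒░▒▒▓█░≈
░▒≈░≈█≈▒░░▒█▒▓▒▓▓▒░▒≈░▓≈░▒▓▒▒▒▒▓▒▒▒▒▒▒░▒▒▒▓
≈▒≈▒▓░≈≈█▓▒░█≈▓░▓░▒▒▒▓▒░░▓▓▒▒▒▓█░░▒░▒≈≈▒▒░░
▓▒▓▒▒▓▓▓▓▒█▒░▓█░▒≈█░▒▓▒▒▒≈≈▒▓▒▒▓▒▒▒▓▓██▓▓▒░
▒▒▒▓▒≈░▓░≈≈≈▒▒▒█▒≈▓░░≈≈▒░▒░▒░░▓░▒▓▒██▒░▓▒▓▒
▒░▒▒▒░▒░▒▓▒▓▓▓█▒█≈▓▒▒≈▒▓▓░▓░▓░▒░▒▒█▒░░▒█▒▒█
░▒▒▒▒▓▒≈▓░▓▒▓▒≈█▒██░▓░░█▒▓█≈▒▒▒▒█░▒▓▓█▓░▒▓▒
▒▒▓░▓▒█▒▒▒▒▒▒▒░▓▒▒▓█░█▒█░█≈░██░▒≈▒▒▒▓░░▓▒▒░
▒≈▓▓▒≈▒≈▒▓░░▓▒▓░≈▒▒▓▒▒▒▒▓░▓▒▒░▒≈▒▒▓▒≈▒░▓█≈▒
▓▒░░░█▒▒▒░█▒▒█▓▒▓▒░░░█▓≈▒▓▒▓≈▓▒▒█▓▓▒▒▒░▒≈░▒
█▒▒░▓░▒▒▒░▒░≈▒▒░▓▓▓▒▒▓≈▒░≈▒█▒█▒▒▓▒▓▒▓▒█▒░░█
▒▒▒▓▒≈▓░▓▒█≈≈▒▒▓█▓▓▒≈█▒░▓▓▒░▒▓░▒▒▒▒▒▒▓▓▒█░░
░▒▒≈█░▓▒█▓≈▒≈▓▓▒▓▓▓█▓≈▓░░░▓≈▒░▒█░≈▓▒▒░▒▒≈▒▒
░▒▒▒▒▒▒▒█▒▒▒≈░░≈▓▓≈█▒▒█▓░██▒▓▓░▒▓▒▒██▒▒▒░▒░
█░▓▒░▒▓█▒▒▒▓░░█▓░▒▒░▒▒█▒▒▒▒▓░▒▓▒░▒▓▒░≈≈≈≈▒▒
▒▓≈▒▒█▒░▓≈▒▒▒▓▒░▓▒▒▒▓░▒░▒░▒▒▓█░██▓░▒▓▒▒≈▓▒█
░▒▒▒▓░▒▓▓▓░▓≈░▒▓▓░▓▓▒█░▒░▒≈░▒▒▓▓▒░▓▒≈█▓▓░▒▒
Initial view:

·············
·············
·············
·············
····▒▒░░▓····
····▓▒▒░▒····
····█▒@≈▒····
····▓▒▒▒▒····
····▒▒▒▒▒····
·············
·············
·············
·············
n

·············
·············
·············
·············
····▒░▓▒░····
····▒▒░░▓····
····▓▒@░▒····
····█▒▓≈▒····
····▓▒▒▒▒····
····▒▒▒▒▒····
·············
·············
·············

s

·············
·············
·············
····▒░▓▒░····
····▒▒░░▓····
····▓▒▒░▒····
····█▒@≈▒····
····▓▒▒▒▒····
····▒▒▒▒▒····
·············
·············
·············
·············

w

·············
·············
·············
·····▒░▓▒░···
····▓▒▒░░▓···
····▒▓▒▒░▒···
····▒█@▓≈▒···
····▒▓▒▒▒▒···
····█▒▒▒▒▒···
·············
·············
·············
·············

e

·············
·············
·············
····▒░▓▒░····
···▓▒▒░░▓····
···▒▓▒▒░▒····
···▒█▒@≈▒····
···▒▓▒▒▒▒····
···█▒▒▒▒▒····
·············
·············
·············
·············

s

·············
·············
····▒░▓▒░····
···▓▒▒░░▓····
···▒▓▒▒░▒····
···▒█▒▓≈▒····
···▒▓▒@▒▒····
···█▒▒▒▒▒····
····▒░▓▓░····
·············
·············
·············
·············

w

·············
·············
·····▒░▓▒░···
····▓▒▒░░▓···
····▒▓▒▒░▒···
····▒█▒▓≈▒···
····▒▓@▒▒▒···
····█▒▒▒▒▒···
····≈▒░▓▓░···
·············
·············
·············
·············

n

·············
·············
·············
·····▒░▓▒░···
····▓▒▒░░▓···
····▒▓▒▒░▒···
····▒█@▓≈▒···
····▒▓▒▒▒▒···
····█▒▒▒▒▒···
····≈▒░▓▓░···
·············
·············
·············

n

·············
·············
·············
·············
····▒▒░▓▒░···
····▓▒▒░░▓···
····▒▓@▒░▒···
····▒█▒▓≈▒···
····▒▓▒▒▒▒···
····█▒▒▒▒▒···
····≈▒░▓▓░···
·············
·············

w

·············
·············
·············
·············
····▒▒▒░▓▒░··
····▒▓▒▒░░▓··
····█▒@▒▒░▒··
····▒▒█▒▓≈▒··
····▒▒▓▒▒▒▒··
·····█▒▒▒▒▒··
·····≈▒░▓▓░··
·············
·············

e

·············
·············
·············
·············
···▒▒▒░▓▒░···
···▒▓▒▒░░▓···
···█▒▓@▒░▒···
···▒▒█▒▓≈▒···
···▒▒▓▒▒▒▒···
····█▒▒▒▒▒···
····≈▒░▓▓░···
·············
·············

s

·············
·············
·············
···▒▒▒░▓▒░···
···▒▓▒▒░░▓···
···█▒▓▒▒░▒···
···▒▒█@▓≈▒···
···▒▒▓▒▒▒▒···
····█▒▒▒▒▒···
····≈▒░▓▓░···
·············
·············
·············

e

·············
·············
·············
··▒▒▒░▓▒░····
··▒▓▒▒░░▓····
··█▒▓▒▒░▒····
··▒▒█▒@≈▒····
··▒▒▓▒▒▒▒····
···█▒▒▒▒▒····
···≈▒░▓▓░····
·············
·············
·············

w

·············
·············
·············
···▒▒▒░▓▒░···
···▒▓▒▒░░▓···
···█▒▓▒▒░▒···
···▒▒█@▓≈▒···
···▒▒▓▒▒▒▒···
····█▒▒▒▒▒···
····≈▒░▓▓░···
·············
·············
·············

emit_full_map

▒▒▒░▓▒░
▒▓▒▒░░▓
█▒▓▒▒░▒
▒▒█@▓≈▒
▒▒▓▒▒▒▒
·█▒▒▒▒▒
·≈▒░▓▓░

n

·············
·············
·············
·············
···▒▒▒░▓▒░···
···▒▓▒▒░░▓···
···█▒▓@▒░▒···
···▒▒█▒▓≈▒···
···▒▒▓▒▒▒▒···
····█▒▒▒▒▒···
····≈▒░▓▓░···
·············
·············
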